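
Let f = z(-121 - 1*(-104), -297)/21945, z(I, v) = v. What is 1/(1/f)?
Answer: -9/665 ≈ -0.013534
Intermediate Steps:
f = -9/665 (f = -297/21945 = -297*1/21945 = -9/665 ≈ -0.013534)
1/(1/f) = 1/(1/(-9/665)) = 1/(-665/9) = -9/665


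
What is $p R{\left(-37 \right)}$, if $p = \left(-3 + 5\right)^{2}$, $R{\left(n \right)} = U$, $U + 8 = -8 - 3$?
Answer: $-76$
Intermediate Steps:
$U = -19$ ($U = -8 - 11 = -19$)
$R{\left(n \right)} = -19$
$p = 4$ ($p = 2^{2} = 4$)
$p R{\left(-37 \right)} = 4 \left(-19\right) = -76$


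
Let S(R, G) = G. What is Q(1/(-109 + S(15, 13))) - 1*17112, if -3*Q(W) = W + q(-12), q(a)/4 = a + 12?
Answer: -4928255/288 ≈ -17112.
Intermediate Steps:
q(a) = 48 + 4*a (q(a) = 4*(a + 12) = 4*(12 + a) = 48 + 4*a)
Q(W) = -W/3 (Q(W) = -(W + (48 + 4*(-12)))/3 = -(W + (48 - 48))/3 = -(W + 0)/3 = -W/3)
Q(1/(-109 + S(15, 13))) - 1*17112 = -1/(3*(-109 + 13)) - 1*17112 = -⅓/(-96) - 17112 = -⅓*(-1/96) - 17112 = 1/288 - 17112 = -4928255/288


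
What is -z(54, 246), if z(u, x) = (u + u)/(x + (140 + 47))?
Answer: -108/433 ≈ -0.24942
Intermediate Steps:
z(u, x) = 2*u/(187 + x) (z(u, x) = (2*u)/(x + 187) = (2*u)/(187 + x) = 2*u/(187 + x))
-z(54, 246) = -2*54/(187 + 246) = -2*54/433 = -1*108/433 = -108/433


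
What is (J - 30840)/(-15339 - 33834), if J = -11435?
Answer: 42275/49173 ≈ 0.85972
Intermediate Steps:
(J - 30840)/(-15339 - 33834) = (-11435 - 30840)/(-15339 - 33834) = -42275/(-49173) = -42275*(-1/49173) = 42275/49173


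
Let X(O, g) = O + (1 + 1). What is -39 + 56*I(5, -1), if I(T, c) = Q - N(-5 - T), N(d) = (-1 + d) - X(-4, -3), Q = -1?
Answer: 409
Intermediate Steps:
X(O, g) = 2 + O (X(O, g) = O + 2 = 2 + O)
N(d) = 1 + d (N(d) = (-1 + d) - (2 - 4) = (-1 + d) - 1*(-2) = (-1 + d) + 2 = 1 + d)
I(T, c) = 3 + T (I(T, c) = -1 - (1 + (-5 - T)) = -1 - (-4 - T) = -1 + (4 + T) = 3 + T)
-39 + 56*I(5, -1) = -39 + 56*(3 + 5) = -39 + 56*8 = -39 + 448 = 409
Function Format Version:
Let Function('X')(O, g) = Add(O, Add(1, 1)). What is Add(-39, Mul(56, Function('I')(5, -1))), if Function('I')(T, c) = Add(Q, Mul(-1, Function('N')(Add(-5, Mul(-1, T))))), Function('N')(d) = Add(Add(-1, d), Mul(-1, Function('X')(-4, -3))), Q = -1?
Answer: 409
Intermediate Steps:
Function('X')(O, g) = Add(2, O) (Function('X')(O, g) = Add(O, 2) = Add(2, O))
Function('N')(d) = Add(1, d) (Function('N')(d) = Add(Add(-1, d), Mul(-1, Add(2, -4))) = Add(Add(-1, d), Mul(-1, -2)) = Add(Add(-1, d), 2) = Add(1, d))
Function('I')(T, c) = Add(3, T) (Function('I')(T, c) = Add(-1, Mul(-1, Add(1, Add(-5, Mul(-1, T))))) = Add(-1, Mul(-1, Add(-4, Mul(-1, T)))) = Add(-1, Add(4, T)) = Add(3, T))
Add(-39, Mul(56, Function('I')(5, -1))) = Add(-39, Mul(56, Add(3, 5))) = Add(-39, Mul(56, 8)) = Add(-39, 448) = 409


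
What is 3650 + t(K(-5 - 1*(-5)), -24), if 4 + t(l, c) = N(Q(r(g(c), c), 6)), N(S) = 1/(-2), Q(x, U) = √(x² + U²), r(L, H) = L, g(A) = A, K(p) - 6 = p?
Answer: 7291/2 ≈ 3645.5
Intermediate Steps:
K(p) = 6 + p
Q(x, U) = √(U² + x²)
N(S) = -½
t(l, c) = -9/2 (t(l, c) = -4 - ½ = -9/2)
3650 + t(K(-5 - 1*(-5)), -24) = 3650 - 9/2 = 7291/2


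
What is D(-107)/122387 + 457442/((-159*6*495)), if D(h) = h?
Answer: -28017741332/28897406505 ≈ -0.96956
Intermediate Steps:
D(-107)/122387 + 457442/((-159*6*495)) = -107/122387 + 457442/((-159*6*495)) = -107*1/122387 + 457442/((-954*495)) = -107/122387 + 457442/(-472230) = -107/122387 + 457442*(-1/472230) = -107/122387 - 228721/236115 = -28017741332/28897406505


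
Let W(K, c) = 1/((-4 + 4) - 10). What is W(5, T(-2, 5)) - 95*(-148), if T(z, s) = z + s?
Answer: 140599/10 ≈ 14060.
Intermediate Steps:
T(z, s) = s + z
W(K, c) = -1/10 (W(K, c) = 1/(0 - 10) = 1/(-10) = -1/10)
W(5, T(-2, 5)) - 95*(-148) = -1/10 - 95*(-148) = -1/10 + 14060 = 140599/10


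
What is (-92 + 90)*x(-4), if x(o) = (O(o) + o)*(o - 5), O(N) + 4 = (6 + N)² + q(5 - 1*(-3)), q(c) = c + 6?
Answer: 180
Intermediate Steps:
q(c) = 6 + c
O(N) = 10 + (6 + N)² (O(N) = -4 + ((6 + N)² + (6 + (5 - 1*(-3)))) = -4 + ((6 + N)² + (6 + (5 + 3))) = -4 + ((6 + N)² + (6 + 8)) = -4 + ((6 + N)² + 14) = -4 + (14 + (6 + N)²) = 10 + (6 + N)²)
x(o) = (-5 + o)*(10 + o + (6 + o)²) (x(o) = ((10 + (6 + o)²) + o)*(o - 5) = (10 + o + (6 + o)²)*(-5 + o) = (-5 + o)*(10 + o + (6 + o)²))
(-92 + 90)*x(-4) = (-92 + 90)*(-230 + (-4)³ - 19*(-4) + 8*(-4)²) = -2*(-230 - 64 + 76 + 8*16) = -2*(-230 - 64 + 76 + 128) = -2*(-90) = 180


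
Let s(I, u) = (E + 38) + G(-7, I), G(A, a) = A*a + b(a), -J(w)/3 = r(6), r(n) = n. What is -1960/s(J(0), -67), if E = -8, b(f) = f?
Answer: -980/69 ≈ -14.203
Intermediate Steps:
J(w) = -18 (J(w) = -3*6 = -18)
G(A, a) = a + A*a (G(A, a) = A*a + a = a + A*a)
s(I, u) = 30 - 6*I (s(I, u) = (-8 + 38) + I*(1 - 7) = 30 + I*(-6) = 30 - 6*I)
-1960/s(J(0), -67) = -1960/(30 - 6*(-18)) = -1960/(30 + 108) = -1960/138 = -1960*1/138 = -980/69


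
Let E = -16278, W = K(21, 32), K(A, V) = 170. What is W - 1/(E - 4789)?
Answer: 3581391/21067 ≈ 170.00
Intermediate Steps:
W = 170
W - 1/(E - 4789) = 170 - 1/(-16278 - 4789) = 170 - 1/(-21067) = 170 - 1*(-1/21067) = 170 + 1/21067 = 3581391/21067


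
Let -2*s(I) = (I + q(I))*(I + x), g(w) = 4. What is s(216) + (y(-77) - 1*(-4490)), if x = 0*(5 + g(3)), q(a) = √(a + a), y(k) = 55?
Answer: -18783 - 1296*√3 ≈ -21028.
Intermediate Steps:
q(a) = √2*√a (q(a) = √(2*a) = √2*√a)
x = 0 (x = 0*(5 + 4) = 0*9 = 0)
s(I) = -I*(I + √2*√I)/2 (s(I) = -(I + √2*√I)*(I + 0)/2 = -(I + √2*√I)*I/2 = -I*(I + √2*√I)/2)
s(216) + (y(-77) - 1*(-4490)) = (-½*216² - √2*216^(3/2)/2) + (55 - 1*(-4490)) = (-½*46656 - √2*1296*√6/2) + (55 + 4490) = (-23328 - 1296*√3) + 4545 = -18783 - 1296*√3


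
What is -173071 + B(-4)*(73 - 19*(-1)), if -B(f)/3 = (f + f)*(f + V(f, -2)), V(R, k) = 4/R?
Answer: -184111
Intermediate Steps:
B(f) = -6*f*(f + 4/f) (B(f) = -3*(f + f)*(f + 4/f) = -3*2*f*(f + 4/f) = -6*f*(f + 4/f))
-173071 + B(-4)*(73 - 19*(-1)) = -173071 + (-24 - 6*(-4)²)*(73 - 19*(-1)) = -173071 + (-24 - 6*16)*(73 + 19) = -173071 + (-24 - 96)*92 = -173071 - 120*92 = -173071 - 11040 = -184111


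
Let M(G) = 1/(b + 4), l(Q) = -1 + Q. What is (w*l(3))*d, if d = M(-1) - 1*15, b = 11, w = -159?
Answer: 23744/5 ≈ 4748.8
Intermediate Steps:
M(G) = 1/15 (M(G) = 1/(11 + 4) = 1/15)
d = -224/15 (d = 1/15 - 1*15 = 1/15 - 15 = -224/15 ≈ -14.933)
(w*l(3))*d = -159*(-1 + 3)*(-224/15) = -159*2*(-224/15) = -318*(-224/15) = 23744/5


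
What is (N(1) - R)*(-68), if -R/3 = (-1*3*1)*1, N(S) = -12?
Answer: 1428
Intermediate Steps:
R = 9 (R = -3*-1*3*1 = -3*(-3*1) = -(-9) = -3*(-3) = 9)
(N(1) - R)*(-68) = (-12 - 1*9)*(-68) = (-12 - 9)*(-68) = -21*(-68) = 1428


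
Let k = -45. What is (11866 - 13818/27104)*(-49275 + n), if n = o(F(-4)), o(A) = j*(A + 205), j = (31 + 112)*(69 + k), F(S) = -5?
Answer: 14635773641625/1936 ≈ 7.5598e+9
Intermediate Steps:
j = 3432 (j = (31 + 112)*(69 - 45) = 143*24 = 3432)
o(A) = 703560 + 3432*A (o(A) = 3432*(A + 205) = 3432*(205 + A) = 703560 + 3432*A)
n = 686400 (n = 703560 + 3432*(-5) = 703560 - 17160 = 686400)
(11866 - 13818/27104)*(-49275 + n) = (11866 - 13818/27104)*(-49275 + 686400) = (11866 - 13818*1/27104)*637125 = (11866 - 987/1936)*637125 = (22971589/1936)*637125 = 14635773641625/1936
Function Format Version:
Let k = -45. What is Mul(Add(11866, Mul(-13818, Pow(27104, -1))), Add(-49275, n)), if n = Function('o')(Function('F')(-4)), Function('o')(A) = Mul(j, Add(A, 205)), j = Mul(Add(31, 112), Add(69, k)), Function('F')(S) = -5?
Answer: Rational(14635773641625, 1936) ≈ 7.5598e+9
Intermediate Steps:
j = 3432 (j = Mul(Add(31, 112), Add(69, -45)) = Mul(143, 24) = 3432)
Function('o')(A) = Add(703560, Mul(3432, A)) (Function('o')(A) = Mul(3432, Add(A, 205)) = Mul(3432, Add(205, A)) = Add(703560, Mul(3432, A)))
n = 686400 (n = Add(703560, Mul(3432, -5)) = Add(703560, -17160) = 686400)
Mul(Add(11866, Mul(-13818, Pow(27104, -1))), Add(-49275, n)) = Mul(Add(11866, Mul(-13818, Pow(27104, -1))), Add(-49275, 686400)) = Mul(Add(11866, Mul(-13818, Rational(1, 27104))), 637125) = Mul(Add(11866, Rational(-987, 1936)), 637125) = Mul(Rational(22971589, 1936), 637125) = Rational(14635773641625, 1936)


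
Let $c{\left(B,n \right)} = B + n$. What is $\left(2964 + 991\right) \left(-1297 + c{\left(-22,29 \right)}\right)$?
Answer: $-5101950$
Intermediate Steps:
$\left(2964 + 991\right) \left(-1297 + c{\left(-22,29 \right)}\right) = \left(2964 + 991\right) \left(-1297 + \left(-22 + 29\right)\right) = 3955 \left(-1297 + 7\right) = 3955 \left(-1290\right) = -5101950$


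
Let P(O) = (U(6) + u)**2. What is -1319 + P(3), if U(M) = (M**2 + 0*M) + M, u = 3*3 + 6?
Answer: 1930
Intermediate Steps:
u = 15 (u = 9 + 6 = 15)
U(M) = M + M**2 (U(M) = (M**2 + 0) + M = M**2 + M = M + M**2)
P(O) = 3249 (P(O) = (6*(1 + 6) + 15)**2 = (6*7 + 15)**2 = (42 + 15)**2 = 57**2 = 3249)
-1319 + P(3) = -1319 + 3249 = 1930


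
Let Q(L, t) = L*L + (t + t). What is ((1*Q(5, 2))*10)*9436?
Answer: 2736440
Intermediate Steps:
Q(L, t) = L² + 2*t
((1*Q(5, 2))*10)*9436 = ((1*(5² + 2*2))*10)*9436 = ((1*(25 + 4))*10)*9436 = ((1*29)*10)*9436 = (29*10)*9436 = 290*9436 = 2736440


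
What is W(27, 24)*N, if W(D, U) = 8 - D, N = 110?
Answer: -2090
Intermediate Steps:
W(27, 24)*N = (8 - 1*27)*110 = (8 - 27)*110 = -19*110 = -2090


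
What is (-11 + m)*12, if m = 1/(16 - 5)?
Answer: -1440/11 ≈ -130.91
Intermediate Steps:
m = 1/11 ≈ 0.090909
(-11 + m)*12 = (-11 + 1/11)*12 = -120/11*12 = -1440/11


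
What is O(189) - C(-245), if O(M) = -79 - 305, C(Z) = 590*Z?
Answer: 144166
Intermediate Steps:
O(M) = -384
O(189) - C(-245) = -384 - 590*(-245) = -384 - 1*(-144550) = -384 + 144550 = 144166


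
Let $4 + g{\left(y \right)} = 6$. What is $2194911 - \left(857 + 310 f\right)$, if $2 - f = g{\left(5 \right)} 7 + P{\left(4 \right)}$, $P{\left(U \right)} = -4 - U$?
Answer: $2195294$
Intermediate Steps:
$g{\left(y \right)} = 2$ ($g{\left(y \right)} = -4 + 6 = 2$)
$f = -4$ ($f = 2 - \left(2 \cdot 7 - 8\right) = 2 - \left(14 - 8\right) = 2 - 6 = -4$)
$2194911 - \left(857 + 310 f\right) = 2194911 - -383 = 2194911 + \left(-857 + 1240\right) = 2194911 + 383 = 2195294$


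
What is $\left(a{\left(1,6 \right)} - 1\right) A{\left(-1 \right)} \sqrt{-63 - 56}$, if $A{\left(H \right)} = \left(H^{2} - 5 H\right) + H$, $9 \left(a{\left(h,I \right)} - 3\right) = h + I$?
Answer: $\frac{125 i \sqrt{119}}{9} \approx 151.51 i$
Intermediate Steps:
$a{\left(h,I \right)} = 3 + \frac{I}{9} + \frac{h}{9}$ ($a{\left(h,I \right)} = 3 + \frac{h + I}{9} = 3 + \frac{I + h}{9} = 3 + \left(\frac{I}{9} + \frac{h}{9}\right) = 3 + \frac{I}{9} + \frac{h}{9}$)
$A{\left(H \right)} = H^{2} - 4 H$
$\left(a{\left(1,6 \right)} - 1\right) A{\left(-1 \right)} \sqrt{-63 - 56} = \left(\left(3 + \frac{1}{9} \cdot 6 + \frac{1}{9} \cdot 1\right) - 1\right) - (-4 - 1) \sqrt{-63 - 56} = \left(\left(3 + \frac{2}{3} + \frac{1}{9}\right) - 1\right) \left(-1\right) \left(-5\right) \sqrt{-119} = \left(\frac{34}{9} - 1\right) 5 i \sqrt{119} = \frac{25 \cdot 5 i \sqrt{119}}{9} = \frac{125 i \sqrt{119}}{9}$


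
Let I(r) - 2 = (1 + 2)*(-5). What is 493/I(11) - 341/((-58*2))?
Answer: -52755/1508 ≈ -34.983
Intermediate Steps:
I(r) = -13 (I(r) = 2 + (1 + 2)*(-5) = 2 + 3*(-5) = 2 - 15 = -13)
493/I(11) - 341/((-58*2)) = 493/(-13) - 341/((-58*2)) = 493*(-1/13) - 341/(-116) = -493/13 - 341*(-1/116) = -493/13 + 341/116 = -52755/1508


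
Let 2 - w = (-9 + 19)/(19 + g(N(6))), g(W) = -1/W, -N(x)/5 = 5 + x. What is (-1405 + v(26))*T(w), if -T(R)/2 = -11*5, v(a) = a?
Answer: -151690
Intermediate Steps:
N(x) = -25 - 5*x (N(x) = -5*(5 + x) = -25 - 5*x)
w = 771/523 (w = 2 - (-9 + 19)/(19 - 1/(-25 - 5*6)) = 2 - 10/(19 - 1/(-25 - 30)) = 2 - 10/(19 - 1/(-55)) = 2 - 10/(19 - 1*(-1/55)) = 2 - 10/(19 + 1/55) = 2 - 10/1046/55 = 2 - 10*55/1046 = 2 - 1*275/523 = 2 - 275/523 = 771/523 ≈ 1.4742)
T(R) = 110 (T(R) = -(-22)*5 = -2*(-55) = 110)
(-1405 + v(26))*T(w) = (-1405 + 26)*110 = -1379*110 = -151690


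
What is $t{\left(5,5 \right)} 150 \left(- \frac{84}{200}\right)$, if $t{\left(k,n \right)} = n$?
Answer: $-315$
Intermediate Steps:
$t{\left(5,5 \right)} 150 \left(- \frac{84}{200}\right) = 5 \cdot 150 \left(- \frac{84}{200}\right) = 750 \left(\left(-84\right) \frac{1}{200}\right) = 750 \left(- \frac{21}{50}\right) = -315$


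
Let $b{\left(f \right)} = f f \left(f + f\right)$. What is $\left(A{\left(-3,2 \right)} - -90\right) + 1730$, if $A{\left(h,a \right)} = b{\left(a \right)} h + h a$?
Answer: $1766$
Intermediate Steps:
$b{\left(f \right)} = 2 f^{3}$ ($b{\left(f \right)} = f^{2} \cdot 2 f = 2 f^{3}$)
$A{\left(h,a \right)} = a h + 2 h a^{3}$ ($A{\left(h,a \right)} = 2 a^{3} h + h a = 2 h a^{3} + a h = a h + 2 h a^{3}$)
$\left(A{\left(-3,2 \right)} - -90\right) + 1730 = \left(2 \left(-3\right) \left(1 + 2 \cdot 2^{2}\right) - -90\right) + 1730 = \left(2 \left(-3\right) \left(1 + 2 \cdot 4\right) + 90\right) + 1730 = \left(2 \left(-3\right) \left(1 + 8\right) + 90\right) + 1730 = \left(2 \left(-3\right) 9 + 90\right) + 1730 = \left(-54 + 90\right) + 1730 = 36 + 1730 = 1766$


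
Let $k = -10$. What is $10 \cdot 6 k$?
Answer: $-600$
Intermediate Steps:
$10 \cdot 6 k = 10 \cdot 6 \left(-10\right) = 60 \left(-10\right) = -600$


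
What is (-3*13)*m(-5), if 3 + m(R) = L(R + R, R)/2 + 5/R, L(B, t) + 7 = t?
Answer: 390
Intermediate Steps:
L(B, t) = -7 + t
m(R) = -13/2 + R/2 + 5/R (m(R) = -3 + ((-7 + R)/2 + 5/R) = -3 + ((-7 + R)*(½) + 5/R) = -3 + ((-7/2 + R/2) + 5/R) = -3 + (-7/2 + R/2 + 5/R) = -13/2 + R/2 + 5/R)
(-3*13)*m(-5) = (-3*13)*((½)*(10 - 5*(-13 - 5))/(-5)) = -39*(-1)*(10 - 5*(-18))/(2*5) = -39*(-1)*(10 + 90)/(2*5) = -39*(-1)*100/(2*5) = -39*(-10) = 390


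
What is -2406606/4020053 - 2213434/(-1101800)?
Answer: 3123261750601/2214647197700 ≈ 1.4103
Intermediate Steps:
-2406606/4020053 - 2213434/(-1101800) = -2406606*1/4020053 - 2213434*(-1/1101800) = -2406606/4020053 + 1106717/550900 = 3123261750601/2214647197700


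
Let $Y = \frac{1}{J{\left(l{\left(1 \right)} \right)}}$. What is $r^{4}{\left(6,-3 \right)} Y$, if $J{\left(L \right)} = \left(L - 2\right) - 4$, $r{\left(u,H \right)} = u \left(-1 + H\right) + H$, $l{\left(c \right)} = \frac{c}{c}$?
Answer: $- \frac{531441}{5} \approx -1.0629 \cdot 10^{5}$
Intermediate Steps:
$l{\left(c \right)} = 1$
$r{\left(u,H \right)} = H + u \left(-1 + H\right)$
$J{\left(L \right)} = -6 + L$ ($J{\left(L \right)} = \left(-2 + L\right) - 4 = -6 + L$)
$Y = - \frac{1}{5}$ ($Y = \frac{1}{-6 + 1} = \frac{1}{-5} = - \frac{1}{5} \approx -0.2$)
$r^{4}{\left(6,-3 \right)} Y = \left(-3 - 6 - 18\right)^{4} \left(- \frac{1}{5}\right) = \left(-27\right)^{4} \left(- \frac{1}{5}\right) = 531441 \left(- \frac{1}{5}\right) = - \frac{531441}{5}$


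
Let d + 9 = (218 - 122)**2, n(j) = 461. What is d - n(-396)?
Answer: 8746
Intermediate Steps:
d = 9207 (d = -9 + (218 - 122)**2 = -9 + 96**2 = -9 + 9216 = 9207)
d - n(-396) = 9207 - 1*461 = 9207 - 461 = 8746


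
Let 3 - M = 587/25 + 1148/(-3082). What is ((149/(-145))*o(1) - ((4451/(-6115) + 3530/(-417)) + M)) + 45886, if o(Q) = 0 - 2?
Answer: 26162547393345043/569774694975 ≈ 45917.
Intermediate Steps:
M = -774642/38525 (M = 3 - (587/25 + 1148/(-3082)) = 3 - (587*(1/25) + 1148*(-1/3082)) = 3 - (587/25 - 574/1541) = 3 - 1*890217/38525 = 3 - 890217/38525 = -774642/38525 ≈ -20.108)
o(Q) = -2
((149/(-145))*o(1) - ((4451/(-6115) + 3530/(-417)) + M)) + 45886 = ((149/(-145))*(-2) - ((4451/(-6115) + 3530/(-417)) - 774642/38525)) + 45886 = ((149*(-1/145))*(-2) - ((4451*(-1/6115) + 3530*(-1/417)) - 774642/38525)) + 45886 = (-149/145*(-2) - ((-4451/6115 - 3530/417) - 774642/38525)) + 45886 = (298/145 - (-23442017/2549955 - 774642/38525)) + 45886 = (298/145 - 1*(-575681189207/19647403275)) + 45886 = (298/145 + 575681189207/19647403275) + 45886 = 17865739722193/569774694975 + 45886 = 26162547393345043/569774694975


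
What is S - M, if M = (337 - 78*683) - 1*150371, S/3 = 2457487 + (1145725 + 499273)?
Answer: 12510763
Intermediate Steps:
S = 12307455 (S = 3*(2457487 + (1145725 + 499273)) = 3*(2457487 + 1644998) = 3*4102485 = 12307455)
M = -203308 (M = (337 - 53274) - 150371 = -52937 - 150371 = -203308)
S - M = 12307455 - 1*(-203308) = 12307455 + 203308 = 12510763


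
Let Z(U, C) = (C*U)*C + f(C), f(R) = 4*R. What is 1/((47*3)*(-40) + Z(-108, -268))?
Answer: -1/7763704 ≈ -1.2880e-7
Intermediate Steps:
Z(U, C) = 4*C + U*C² (Z(U, C) = (C*U)*C + 4*C = U*C² + 4*C = 4*C + U*C²)
1/((47*3)*(-40) + Z(-108, -268)) = 1/((47*3)*(-40) - 268*(4 - 268*(-108))) = 1/(141*(-40) - 268*(4 + 28944)) = 1/(-5640 - 268*28948) = 1/(-5640 - 7758064) = 1/(-7763704) = -1/7763704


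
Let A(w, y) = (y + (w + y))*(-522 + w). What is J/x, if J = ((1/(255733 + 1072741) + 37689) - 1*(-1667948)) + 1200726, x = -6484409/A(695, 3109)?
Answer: -148954586869150477/277882863286 ≈ -5.3603e+5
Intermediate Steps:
A(w, y) = (-522 + w)*(w + 2*y) (A(w, y) = (w + 2*y)*(-522 + w) = (-522 + w)*(w + 2*y))
x = -6484409/1195949 (x = -6484409/(695² - 1044*3109 - 522*695 + 2*695*3109) = -6484409/(483025 - 3245796 - 362790 + 4321510) = -6484409/1195949 ≈ -5.4220)
J = 3861027680063/1328474 (J = ((1/1328474 + 37689) + 1667948) + 1200726 = (50068856587/1328474 + 1667948) + 1200726 = 2265894407939/1328474 + 1200726 = 3861027680063/1328474 ≈ 2.9064e+6)
J/x = 3861027680063/(1328474*(-6484409/1195949)) = (3861027680063/1328474)*(-1195949/6484409) = -148954586869150477/277882863286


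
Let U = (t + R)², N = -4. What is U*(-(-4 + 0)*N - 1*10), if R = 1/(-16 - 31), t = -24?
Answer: -33140666/2209 ≈ -15003.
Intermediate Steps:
R = -1/47 (R = 1/(-47) = -1/47 ≈ -0.021277)
U = 1274641/2209 (U = (-24 - 1/47)² = (-1129/47)² = 1274641/2209 ≈ 577.02)
U*(-(-4 + 0)*N - 1*10) = 1274641*(-(-4 + 0)*(-4) - 1*10)/2209 = 1274641*(-(-4)*(-4) - 10)/2209 = 1274641*(-1*16 - 10)/2209 = 1274641*(-16 - 10)/2209 = (1274641/2209)*(-26) = -33140666/2209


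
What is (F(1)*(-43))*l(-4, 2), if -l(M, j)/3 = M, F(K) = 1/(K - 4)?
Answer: 172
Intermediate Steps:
F(K) = 1/(-4 + K)
l(M, j) = -3*M
(F(1)*(-43))*l(-4, 2) = (-43/(-4 + 1))*(-3*(-4)) = (-43/(-3))*12 = -⅓*(-43)*12 = (43/3)*12 = 172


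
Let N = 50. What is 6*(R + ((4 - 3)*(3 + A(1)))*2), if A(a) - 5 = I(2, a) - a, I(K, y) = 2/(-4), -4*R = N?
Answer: 3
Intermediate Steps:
R = -25/2 (R = -1/4*50 = -25/2 ≈ -12.500)
I(K, y) = -1/2 (I(K, y) = 2*(-1/4) = -1/2)
A(a) = 9/2 - a (A(a) = 5 + (-1/2 - a) = 9/2 - a)
6*(R + ((4 - 3)*(3 + A(1)))*2) = 6*(-25/2 + ((4 - 3)*(3 + (9/2 - 1*1)))*2) = 6*(-25/2 + (1*(3 + (9/2 - 1)))*2) = 6*(-25/2 + (1*(3 + 7/2))*2) = 6*(-25/2 + (1*(13/2))*2) = 6*(-25/2 + (13/2)*2) = 6*(-25/2 + 13) = 6*(1/2) = 3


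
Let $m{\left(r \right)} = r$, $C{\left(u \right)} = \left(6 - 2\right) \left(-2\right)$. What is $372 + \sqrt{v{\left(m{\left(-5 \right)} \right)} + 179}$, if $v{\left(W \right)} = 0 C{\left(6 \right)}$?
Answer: $372 + \sqrt{179} \approx 385.38$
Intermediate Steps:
$C{\left(u \right)} = -8$ ($C{\left(u \right)} = 4 \left(-2\right) = -8$)
$v{\left(W \right)} = 0$ ($v{\left(W \right)} = 0 \left(-8\right) = 0$)
$372 + \sqrt{v{\left(m{\left(-5 \right)} \right)} + 179} = 372 + \sqrt{0 + 179} = 372 + \sqrt{179}$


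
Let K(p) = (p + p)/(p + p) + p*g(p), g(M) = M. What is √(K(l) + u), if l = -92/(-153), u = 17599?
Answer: 4*√25750429/153 ≈ 132.67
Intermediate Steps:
l = 92/153 (l = -92*(-1/153) = 92/153 ≈ 0.60131)
K(p) = 1 + p² (K(p) = (p + p)/(p + p) + p*p = (2*p)/((2*p)) + p² = (2*p)*(1/(2*p)) + p² = 1 + p²)
√(K(l) + u) = √((1 + (92/153)²) + 17599) = √((1 + 8464/23409) + 17599) = √(31873/23409 + 17599) = √(412006864/23409) = 4*√25750429/153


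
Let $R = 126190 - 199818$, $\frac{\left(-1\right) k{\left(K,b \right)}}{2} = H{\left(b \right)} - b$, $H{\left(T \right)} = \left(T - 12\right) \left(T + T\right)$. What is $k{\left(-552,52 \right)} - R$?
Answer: $65412$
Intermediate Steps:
$H{\left(T \right)} = 2 T \left(-12 + T\right)$ ($H{\left(T \right)} = \left(-12 + T\right) 2 T = 2 T \left(-12 + T\right)$)
$k{\left(K,b \right)} = 2 b - 4 b \left(-12 + b\right)$ ($k{\left(K,b \right)} = - 2 \left(2 b \left(-12 + b\right) - b\right) = - 2 \left(- b + 2 b \left(-12 + b\right)\right) = 2 b - 4 b \left(-12 + b\right)$)
$R = -73628$
$k{\left(-552,52 \right)} - R = 2 \cdot 52 \left(25 - 104\right) - -73628 = 2 \cdot 52 \left(25 - 104\right) + 73628 = 2 \cdot 52 \left(-79\right) + 73628 = -8216 + 73628 = 65412$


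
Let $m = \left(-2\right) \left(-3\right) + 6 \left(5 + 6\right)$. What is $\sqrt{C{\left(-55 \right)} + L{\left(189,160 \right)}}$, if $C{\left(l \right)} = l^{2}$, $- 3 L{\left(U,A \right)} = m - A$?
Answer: $\frac{7 \sqrt{561}}{3} \approx 55.266$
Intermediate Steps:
$m = 72$ ($m = 6 + 6 \cdot 11 = 6 + 66 = 72$)
$L{\left(U,A \right)} = -24 + \frac{A}{3}$ ($L{\left(U,A \right)} = - \frac{72 - A}{3} = -24 + \frac{A}{3}$)
$\sqrt{C{\left(-55 \right)} + L{\left(189,160 \right)}} = \sqrt{\left(-55\right)^{2} + \left(-24 + \frac{1}{3} \cdot 160\right)} = \sqrt{3025 + \left(-24 + \frac{160}{3}\right)} = \sqrt{3025 + \frac{88}{3}} = \sqrt{\frac{9163}{3}} = \frac{7 \sqrt{561}}{3}$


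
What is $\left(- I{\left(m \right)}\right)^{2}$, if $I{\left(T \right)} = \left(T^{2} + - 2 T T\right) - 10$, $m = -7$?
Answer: $3481$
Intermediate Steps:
$I{\left(T \right)} = -10 - T^{2}$ ($I{\left(T \right)} = \left(T^{2} - 2 T^{2}\right) - 10 = - T^{2} - 10 = -10 - T^{2}$)
$\left(- I{\left(m \right)}\right)^{2} = \left(- (-10 - \left(-7\right)^{2})\right)^{2} = \left(- (-10 - 49)\right)^{2} = \left(\left(-1\right) \left(-59\right)\right)^{2} = 59^{2} = 3481$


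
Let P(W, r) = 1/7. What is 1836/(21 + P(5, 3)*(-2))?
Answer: 12852/145 ≈ 88.635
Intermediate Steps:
P(W, r) = ⅐
1836/(21 + P(5, 3)*(-2)) = 1836/(21 + (⅐)*(-2)) = 1836/(21 - 2/7) = 1836/(145/7) = 1836*(7/145) = 12852/145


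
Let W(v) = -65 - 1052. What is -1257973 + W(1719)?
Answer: -1259090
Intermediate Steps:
W(v) = -1117
-1257973 + W(1719) = -1257973 - 1117 = -1259090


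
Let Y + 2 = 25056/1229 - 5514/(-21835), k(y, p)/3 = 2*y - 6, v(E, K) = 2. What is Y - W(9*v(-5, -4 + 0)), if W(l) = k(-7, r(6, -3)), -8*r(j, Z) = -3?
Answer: 2110316936/26835215 ≈ 78.640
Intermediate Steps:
r(j, Z) = 3/8 (r(j, Z) = -⅛*(-3) = 3/8)
k(y, p) = -18 + 6*y (k(y, p) = 3*(2*y - 6) = 3*(-6 + 2*y) = -18 + 6*y)
Y = 500204036/26835215 (Y = -2 + (25056/1229 - 5514/(-21835)) = -2 + (25056*(1/1229) - 5514*(-1/21835)) = -2 + (25056/1229 + 5514/21835) = -2 + 553874466/26835215 = 500204036/26835215 ≈ 18.640)
W(l) = -60 (W(l) = -18 + 6*(-7) = -18 - 42 = -60)
Y - W(9*v(-5, -4 + 0)) = 500204036/26835215 - 1*(-60) = 500204036/26835215 + 60 = 2110316936/26835215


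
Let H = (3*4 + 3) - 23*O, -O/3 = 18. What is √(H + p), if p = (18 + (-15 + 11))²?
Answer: √1453 ≈ 38.118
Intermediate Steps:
O = -54 (O = -3*18 = -54)
H = 1257 (H = (3*4 + 3) - 23*(-54) = (12 + 3) + 1242 = 15 + 1242 = 1257)
p = 196 (p = (18 - 4)² = 14² = 196)
√(H + p) = √(1257 + 196) = √1453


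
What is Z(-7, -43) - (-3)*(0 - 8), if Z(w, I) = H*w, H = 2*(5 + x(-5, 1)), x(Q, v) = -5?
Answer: -24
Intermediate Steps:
H = 0 (H = 2*(5 - 5) = 2*0 = 0)
Z(w, I) = 0 (Z(w, I) = 0*w = 0)
Z(-7, -43) - (-3)*(0 - 8) = 0 - (-3)*(0 - 8) = 0 - (-3)*(-8) = 0 - 1*24 = 0 - 24 = -24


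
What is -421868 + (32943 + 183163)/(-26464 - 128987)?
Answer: -65580018574/155451 ≈ -4.2187e+5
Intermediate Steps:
-421868 + (32943 + 183163)/(-26464 - 128987) = -421868 + 216106/(-155451) = -421868 + 216106*(-1/155451) = -421868 - 216106/155451 = -65580018574/155451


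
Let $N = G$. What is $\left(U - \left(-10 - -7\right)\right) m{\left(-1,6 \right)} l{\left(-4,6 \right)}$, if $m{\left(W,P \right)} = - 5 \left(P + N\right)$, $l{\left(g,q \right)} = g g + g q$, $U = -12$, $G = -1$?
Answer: $-1800$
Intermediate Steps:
$N = -1$
$l{\left(g,q \right)} = g^{2} + g q$
$m{\left(W,P \right)} = 5 - 5 P$ ($m{\left(W,P \right)} = - 5 \left(P - 1\right) = - 5 \left(-1 + P\right) = 5 - 5 P$)
$\left(U - \left(-10 - -7\right)\right) m{\left(-1,6 \right)} l{\left(-4,6 \right)} = \left(-12 - \left(-10 - -7\right)\right) \left(5 - 30\right) \left(- 4 \left(-4 + 6\right)\right) = \left(-12 - \left(-10 + 7\right)\right) \left(5 - 30\right) \left(\left(-4\right) 2\right) = \left(-12 - -3\right) \left(-25\right) \left(-8\right) = \left(-12 + 3\right) \left(-25\right) \left(-8\right) = \left(-9\right) \left(-25\right) \left(-8\right) = 225 \left(-8\right) = -1800$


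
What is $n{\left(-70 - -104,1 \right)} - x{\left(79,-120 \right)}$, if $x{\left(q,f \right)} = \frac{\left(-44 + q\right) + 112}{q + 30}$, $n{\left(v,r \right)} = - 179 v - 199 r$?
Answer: $- \frac{685212}{109} \approx -6286.4$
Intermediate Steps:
$n{\left(v,r \right)} = - 199 r - 179 v$
$x{\left(q,f \right)} = \frac{68 + q}{30 + q}$
$n{\left(-70 - -104,1 \right)} - x{\left(79,-120 \right)} = \left(\left(-199\right) 1 - 179 \left(-70 - -104\right)\right) - \frac{68 + 79}{30 + 79} = \left(-199 - 179 \left(-70 + 104\right)\right) - \frac{1}{109} \cdot 147 = \left(-199 - 6086\right) - \frac{1}{109} \cdot 147 = \left(-199 - 6086\right) - \frac{147}{109} = -6285 - \frac{147}{109} = - \frac{685212}{109}$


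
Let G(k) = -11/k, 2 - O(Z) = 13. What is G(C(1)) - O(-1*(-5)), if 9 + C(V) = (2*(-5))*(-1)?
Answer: 0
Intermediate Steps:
O(Z) = -11 (O(Z) = 2 - 1*13 = 2 - 13 = -11)
C(V) = 1 (C(V) = -9 + (2*(-5))*(-1) = -9 - 10*(-1) = -9 + 10 = 1)
G(C(1)) - O(-1*(-5)) = -11/1 - 1*(-11) = -11*1 + 11 = -11 + 11 = 0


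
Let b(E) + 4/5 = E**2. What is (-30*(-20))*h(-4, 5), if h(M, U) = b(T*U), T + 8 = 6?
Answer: 59520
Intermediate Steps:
T = -2 (T = -8 + 6 = -2)
b(E) = -4/5 + E**2
h(M, U) = -4/5 + 4*U**2 (h(M, U) = -4/5 + (-2*U)**2 = -4/5 + 4*U**2)
(-30*(-20))*h(-4, 5) = (-30*(-20))*(-4/5 + 4*5**2) = 600*(-4/5 + 4*25) = 600*(-4/5 + 100) = 600*(496/5) = 59520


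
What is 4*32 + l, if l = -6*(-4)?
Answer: 152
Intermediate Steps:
l = 24
4*32 + l = 4*32 + 24 = 128 + 24 = 152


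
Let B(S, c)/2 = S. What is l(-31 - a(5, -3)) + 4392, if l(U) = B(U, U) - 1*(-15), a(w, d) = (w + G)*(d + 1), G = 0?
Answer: 4365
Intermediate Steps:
B(S, c) = 2*S
a(w, d) = w*(1 + d) (a(w, d) = (w + 0)*(d + 1) = w*(1 + d))
l(U) = 15 + 2*U (l(U) = 2*U - 1*(-15) = 2*U + 15 = 15 + 2*U)
l(-31 - a(5, -3)) + 4392 = (15 + 2*(-31 - 5*(1 - 3))) + 4392 = (15 + 2*(-31 - 5*(-2))) + 4392 = (15 + 2*(-31 - 1*(-10))) + 4392 = (15 + 2*(-31 + 10)) + 4392 = (15 + 2*(-21)) + 4392 = (15 - 42) + 4392 = -27 + 4392 = 4365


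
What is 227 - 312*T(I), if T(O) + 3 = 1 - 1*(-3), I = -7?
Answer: -85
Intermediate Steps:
T(O) = 1 (T(O) = -3 + (1 - 1*(-3)) = -3 + (1 + 3) = -3 + 4 = 1)
227 - 312*T(I) = 227 - 312*1 = 227 - 312 = -85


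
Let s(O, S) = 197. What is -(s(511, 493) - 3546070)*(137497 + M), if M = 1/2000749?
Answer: 975458972393556742/2000749 ≈ 4.8755e+11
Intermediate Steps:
M = 1/2000749 ≈ 4.9981e-7
-(s(511, 493) - 3546070)*(137497 + M) = -(197 - 3546070)*(137497 + 1/2000749) = -(-3545873)*275096985254/2000749 = -1*(-975458972393556742/2000749) = 975458972393556742/2000749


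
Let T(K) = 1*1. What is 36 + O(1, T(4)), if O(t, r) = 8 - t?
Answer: 43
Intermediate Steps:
T(K) = 1
36 + O(1, T(4)) = 36 + (8 - 1*1) = 36 + (8 - 1) = 36 + 7 = 43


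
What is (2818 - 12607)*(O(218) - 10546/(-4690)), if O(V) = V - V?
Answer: -51617397/2345 ≈ -22012.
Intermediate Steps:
O(V) = 0
(2818 - 12607)*(O(218) - 10546/(-4690)) = (2818 - 12607)*(0 - 10546/(-4690)) = -9789*(0 - 10546*(-1/4690)) = -9789*(0 + 5273/2345) = -9789*5273/2345 = -51617397/2345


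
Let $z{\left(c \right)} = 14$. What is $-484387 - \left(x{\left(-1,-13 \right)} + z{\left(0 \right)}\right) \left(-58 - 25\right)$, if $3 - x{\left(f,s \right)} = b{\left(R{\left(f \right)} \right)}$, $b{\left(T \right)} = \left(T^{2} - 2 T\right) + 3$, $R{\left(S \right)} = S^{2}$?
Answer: $-483142$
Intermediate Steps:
$b{\left(T \right)} = 3 + T^{2} - 2 T$
$x{\left(f,s \right)} = - f^{4} + 2 f^{2}$ ($x{\left(f,s \right)} = 3 - \left(3 + \left(f^{2}\right)^{2} - 2 f^{2}\right) = 3 - \left(3 + f^{4} - 2 f^{2}\right) = - f^{4} + 2 f^{2}$)
$-484387 - \left(x{\left(-1,-13 \right)} + z{\left(0 \right)}\right) \left(-58 - 25\right) = -484387 - \left(\left(-1\right)^{2} \left(2 - \left(-1\right)^{2}\right) + 14\right) \left(-58 - 25\right) = -484387 - \left(1 \left(2 - 1\right) + 14\right) \left(-58 - 25\right) = -484387 - \left(1 \left(2 - 1\right) + 14\right) \left(-83\right) = -484387 - \left(1 \cdot 1 + 14\right) \left(-83\right) = -484387 - \left(1 + 14\right) \left(-83\right) = -484387 - 15 \left(-83\right) = -484387 - -1245 = -484387 + 1245 = -483142$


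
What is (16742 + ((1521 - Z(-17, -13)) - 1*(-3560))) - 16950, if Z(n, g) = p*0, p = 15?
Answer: 4873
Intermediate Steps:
Z(n, g) = 0 (Z(n, g) = 15*0 = 0)
(16742 + ((1521 - Z(-17, -13)) - 1*(-3560))) - 16950 = (16742 + ((1521 - 1*0) - 1*(-3560))) - 16950 = (16742 + ((1521 + 0) + 3560)) - 16950 = (16742 + (1521 + 3560)) - 16950 = (16742 + 5081) - 16950 = 21823 - 16950 = 4873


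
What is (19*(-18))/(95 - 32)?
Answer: -38/7 ≈ -5.4286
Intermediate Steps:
(19*(-18))/(95 - 32) = -342/63 = -342*1/63 = -38/7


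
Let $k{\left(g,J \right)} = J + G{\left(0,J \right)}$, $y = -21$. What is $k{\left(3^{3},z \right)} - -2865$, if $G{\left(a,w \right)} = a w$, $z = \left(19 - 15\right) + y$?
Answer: $2848$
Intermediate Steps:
$z = -17$ ($z = \left(19 - 15\right) - 21 = 4 - 21 = -17$)
$k{\left(g,J \right)} = J$ ($k{\left(g,J \right)} = J + 0 J = J + 0 = J$)
$k{\left(3^{3},z \right)} - -2865 = -17 - -2865 = -17 + 2865 = 2848$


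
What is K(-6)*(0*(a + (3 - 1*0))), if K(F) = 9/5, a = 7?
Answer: 0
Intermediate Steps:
K(F) = 9/5 (K(F) = 9*(⅕) = 9/5)
K(-6)*(0*(a + (3 - 1*0))) = 9*(0*(7 + (3 - 1*0)))/5 = 9*(0*(7 + (3 + 0)))/5 = 9*(0*(7 + 3))/5 = 9*(0*10)/5 = (9/5)*0 = 0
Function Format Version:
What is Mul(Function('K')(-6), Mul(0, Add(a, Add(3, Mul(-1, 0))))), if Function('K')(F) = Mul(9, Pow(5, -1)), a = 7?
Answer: 0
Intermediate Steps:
Function('K')(F) = Rational(9, 5) (Function('K')(F) = Mul(9, Rational(1, 5)) = Rational(9, 5))
Mul(Function('K')(-6), Mul(0, Add(a, Add(3, Mul(-1, 0))))) = Mul(Rational(9, 5), Mul(0, Add(7, Add(3, Mul(-1, 0))))) = Mul(Rational(9, 5), Mul(0, Add(7, Add(3, 0)))) = Mul(Rational(9, 5), Mul(0, Add(7, 3))) = Mul(Rational(9, 5), Mul(0, 10)) = Mul(Rational(9, 5), 0) = 0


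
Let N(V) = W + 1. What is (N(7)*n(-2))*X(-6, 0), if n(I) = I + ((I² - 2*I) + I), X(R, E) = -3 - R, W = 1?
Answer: 24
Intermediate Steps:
n(I) = I² (n(I) = I + (I² - I) = I²)
N(V) = 2 (N(V) = 1 + 1 = 2)
(N(7)*n(-2))*X(-6, 0) = (2*(-2)²)*(-3 - 1*(-6)) = (2*4)*(-3 + 6) = 8*3 = 24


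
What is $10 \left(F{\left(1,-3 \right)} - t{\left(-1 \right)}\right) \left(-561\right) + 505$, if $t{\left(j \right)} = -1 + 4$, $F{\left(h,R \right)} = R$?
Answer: $34165$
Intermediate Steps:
$t{\left(j \right)} = 3$
$10 \left(F{\left(1,-3 \right)} - t{\left(-1 \right)}\right) \left(-561\right) + 505 = 10 \left(-3 - 3\right) \left(-561\right) + 505 = 10 \left(-6\right) \left(-561\right) + 505 = \left(-60\right) \left(-561\right) + 505 = 33660 + 505 = 34165$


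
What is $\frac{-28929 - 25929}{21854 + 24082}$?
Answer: $- \frac{9143}{7656} \approx -1.1942$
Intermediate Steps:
$\frac{-28929 - 25929}{21854 + 24082} = \frac{-28929 - 25929}{45936} = \left(-28929 - 25929\right) \frac{1}{45936} = \left(-54858\right) \frac{1}{45936} = - \frac{9143}{7656}$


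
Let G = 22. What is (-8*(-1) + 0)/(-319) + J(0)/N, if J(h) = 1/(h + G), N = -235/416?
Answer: -7912/74965 ≈ -0.10554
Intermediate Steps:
N = -235/416 (N = -235*1/416 = -235/416 ≈ -0.56490)
J(h) = 1/(22 + h) (J(h) = 1/(h + 22) = 1/(22 + h))
(-8*(-1) + 0)/(-319) + J(0)/N = (-8*(-1) + 0)/(-319) + 1/((22 + 0)*(-235/416)) = (8 + 0)*(-1/319) - 416/235/22 = 8*(-1/319) + (1/22)*(-416/235) = -8/319 - 208/2585 = -7912/74965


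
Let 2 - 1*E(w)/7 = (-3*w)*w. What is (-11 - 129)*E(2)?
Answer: -13720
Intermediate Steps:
E(w) = 14 + 21*w**2 (E(w) = 14 - 7*(-3*w)*w = 14 - (-21)*w**2 = 14 + 21*w**2)
(-11 - 129)*E(2) = (-11 - 129)*(14 + 21*2**2) = -140*(14 + 21*4) = -140*(14 + 84) = -140*98 = -13720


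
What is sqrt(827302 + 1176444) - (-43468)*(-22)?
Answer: -956296 + sqrt(2003746) ≈ -9.5488e+5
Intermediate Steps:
sqrt(827302 + 1176444) - (-43468)*(-22) = sqrt(2003746) - 1*956296 = sqrt(2003746) - 956296 = -956296 + sqrt(2003746)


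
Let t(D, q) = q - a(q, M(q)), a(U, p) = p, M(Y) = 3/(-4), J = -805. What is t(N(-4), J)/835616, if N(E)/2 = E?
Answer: -3217/3342464 ≈ -0.00096246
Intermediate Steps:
M(Y) = -3/4 (M(Y) = 3*(-1/4) = -3/4)
N(E) = 2*E
t(D, q) = 3/4 + q (t(D, q) = q - 1*(-3/4) = q + 3/4 = 3/4 + q)
t(N(-4), J)/835616 = (3/4 - 805)/835616 = -3217/4*1/835616 = -3217/3342464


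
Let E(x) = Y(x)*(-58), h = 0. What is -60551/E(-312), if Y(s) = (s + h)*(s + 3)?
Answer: 60551/5591664 ≈ 0.010829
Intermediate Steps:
Y(s) = s*(3 + s) (Y(s) = (s + 0)*(s + 3) = s*(3 + s))
E(x) = -58*x*(3 + x) (E(x) = (x*(3 + x))*(-58) = -58*x*(3 + x))
-60551/E(-312) = -60551*(-1/(18096*(-3 - 1*(-312)))) = -60551*(-1/(18096*(-3 + 312))) = -60551/(58*(-312)*309) = -60551/(-5591664) = -60551*(-1/5591664) = 60551/5591664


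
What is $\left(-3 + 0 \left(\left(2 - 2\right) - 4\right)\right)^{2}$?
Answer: $9$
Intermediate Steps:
$\left(-3 + 0 \left(\left(2 - 2\right) - 4\right)\right)^{2} = \left(-3 + 0 \left(0 - 4\right)\right)^{2} = \left(-3 + 0 \left(-4\right)\right)^{2} = \left(-3 + 0\right)^{2} = \left(-3\right)^{2} = 9$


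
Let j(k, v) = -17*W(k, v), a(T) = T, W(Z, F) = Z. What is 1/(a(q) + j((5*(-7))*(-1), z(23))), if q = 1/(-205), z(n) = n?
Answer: -205/121976 ≈ -0.0016807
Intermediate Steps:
q = -1/205 ≈ -0.0048781
j(k, v) = -17*k
1/(a(q) + j((5*(-7))*(-1), z(23))) = 1/(-1/205 - 17*5*(-7)*(-1)) = 1/(-1/205 - (-595)*(-1)) = 1/(-1/205 - 17*35) = 1/(-1/205 - 595) = 1/(-121976/205) = -205/121976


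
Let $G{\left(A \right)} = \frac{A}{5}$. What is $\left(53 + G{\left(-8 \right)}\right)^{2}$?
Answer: $\frac{66049}{25} \approx 2642.0$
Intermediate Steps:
$G{\left(A \right)} = \frac{A}{5}$ ($G{\left(A \right)} = A \frac{1}{5} = \frac{A}{5}$)
$\left(53 + G{\left(-8 \right)}\right)^{2} = \left(53 + \frac{1}{5} \left(-8\right)\right)^{2} = \left(53 - \frac{8}{5}\right)^{2} = \left(\frac{257}{5}\right)^{2} = \frac{66049}{25}$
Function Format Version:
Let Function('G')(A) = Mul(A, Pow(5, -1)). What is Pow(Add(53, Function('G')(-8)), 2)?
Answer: Rational(66049, 25) ≈ 2642.0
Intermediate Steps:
Function('G')(A) = Mul(Rational(1, 5), A) (Function('G')(A) = Mul(A, Rational(1, 5)) = Mul(Rational(1, 5), A))
Pow(Add(53, Function('G')(-8)), 2) = Pow(Add(53, Mul(Rational(1, 5), -8)), 2) = Pow(Add(53, Rational(-8, 5)), 2) = Pow(Rational(257, 5), 2) = Rational(66049, 25)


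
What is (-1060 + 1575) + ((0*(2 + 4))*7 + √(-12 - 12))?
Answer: 515 + 2*I*√6 ≈ 515.0 + 4.899*I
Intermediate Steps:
(-1060 + 1575) + ((0*(2 + 4))*7 + √(-12 - 12)) = 515 + ((0*6)*7 + √(-24)) = 515 + (0*7 + 2*I*√6) = 515 + (0 + 2*I*√6) = 515 + 2*I*√6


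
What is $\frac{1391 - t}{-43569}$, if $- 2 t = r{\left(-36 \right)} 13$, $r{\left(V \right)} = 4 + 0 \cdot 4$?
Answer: $- \frac{1417}{43569} \approx -0.032523$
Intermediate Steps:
$r{\left(V \right)} = 4$ ($r{\left(V \right)} = 4 + 0 = 4$)
$t = -26$ ($t = - \frac{4 \cdot 13}{2} = \left(- \frac{1}{2}\right) 52 = -26$)
$\frac{1391 - t}{-43569} = \frac{1391 - -26}{-43569} = \left(1391 + 26\right) \left(- \frac{1}{43569}\right) = 1417 \left(- \frac{1}{43569}\right) = - \frac{1417}{43569}$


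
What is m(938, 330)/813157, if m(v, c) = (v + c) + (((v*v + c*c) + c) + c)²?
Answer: 978920276484/813157 ≈ 1.2039e+6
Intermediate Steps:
m(v, c) = c + v + (c² + v² + 2*c)² (m(v, c) = (c + v) + (((v² + c²) + c) + c)² = (c + v) + (((c² + v²) + c) + c)² = (c + v) + ((c + c² + v²) + c)² = (c + v) + (c² + v² + 2*c)² = c + v + (c² + v² + 2*c)²)
m(938, 330)/813157 = (330 + 938 + (330² + 938² + 2*330)²)/813157 = (330 + 938 + (108900 + 879844 + 660)²)*(1/813157) = (330 + 938 + 989404²)*(1/813157) = (330 + 938 + 978920275216)*(1/813157) = 978920276484*(1/813157) = 978920276484/813157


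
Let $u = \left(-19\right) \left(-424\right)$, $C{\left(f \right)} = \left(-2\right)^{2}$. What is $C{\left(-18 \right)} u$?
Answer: $32224$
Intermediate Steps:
$C{\left(f \right)} = 4$
$u = 8056$
$C{\left(-18 \right)} u = 4 \cdot 8056 = 32224$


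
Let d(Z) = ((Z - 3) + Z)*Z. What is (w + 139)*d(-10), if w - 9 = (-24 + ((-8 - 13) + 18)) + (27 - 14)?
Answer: 30820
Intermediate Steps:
w = -5 (w = 9 + ((-24 + ((-8 - 13) + 18)) + (27 - 14)) = 9 + ((-24 + (-21 + 18)) + 13) = 9 + ((-24 - 3) + 13) = 9 + (-27 + 13) = 9 - 14 = -5)
d(Z) = Z*(-3 + 2*Z) (d(Z) = ((-3 + Z) + Z)*Z = (-3 + 2*Z)*Z = Z*(-3 + 2*Z))
(w + 139)*d(-10) = (-5 + 139)*(-10*(-3 + 2*(-10))) = 134*(-10*(-3 - 20)) = 134*(-10*(-23)) = 134*230 = 30820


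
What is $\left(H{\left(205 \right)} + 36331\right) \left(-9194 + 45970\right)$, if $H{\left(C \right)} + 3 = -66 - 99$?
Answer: $1329930488$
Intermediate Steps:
$H{\left(C \right)} = -168$ ($H{\left(C \right)} = -3 - 165 = -168$)
$\left(H{\left(205 \right)} + 36331\right) \left(-9194 + 45970\right) = \left(-168 + 36331\right) \left(-9194 + 45970\right) = 36163 \cdot 36776 = 1329930488$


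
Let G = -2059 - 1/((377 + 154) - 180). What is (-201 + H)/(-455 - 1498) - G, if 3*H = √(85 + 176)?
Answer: 156835909/76167 - √29/1953 ≈ 2059.1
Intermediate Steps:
H = √29 (H = √(85 + 176)/3 = √261/3 = (3*√29)/3 = √29 ≈ 5.3852)
G = -722710/351 (G = -2059 - 1/(531 - 180) = -2059 - 1/351 = -722710/351 ≈ -2059.0)
(-201 + H)/(-455 - 1498) - G = (-201 + √29)/(-455 - 1498) - 1*(-722710/351) = (-201 + √29)/(-1953) + 722710/351 = (-201 + √29)*(-1/1953) + 722710/351 = (67/651 - √29/1953) + 722710/351 = 156835909/76167 - √29/1953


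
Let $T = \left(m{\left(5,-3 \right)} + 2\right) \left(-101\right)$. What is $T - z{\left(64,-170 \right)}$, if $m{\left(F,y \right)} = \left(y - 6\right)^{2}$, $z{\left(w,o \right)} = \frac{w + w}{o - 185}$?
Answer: $- \frac{2975837}{355} \approx -8382.6$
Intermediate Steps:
$z{\left(w,o \right)} = \frac{2 w}{-185 + o}$
$m{\left(F,y \right)} = \left(-6 + y\right)^{2}$ ($m{\left(F,y \right)} = \left(y - 6\right)^{2} = \left(-6 + y\right)^{2}$)
$T = -8383$ ($T = \left(\left(-6 - 3\right)^{2} + 2\right) \left(-101\right) = \left(\left(-9\right)^{2} + 2\right) \left(-101\right) = \left(81 + 2\right) \left(-101\right) = 83 \left(-101\right) = -8383$)
$T - z{\left(64,-170 \right)} = -8383 - 2 \cdot 64 \frac{1}{-185 - 170} = -8383 - 2 \cdot 64 \frac{1}{-355} = -8383 - 2 \cdot 64 \left(- \frac{1}{355}\right) = -8383 - - \frac{128}{355} = -8383 + \frac{128}{355} = - \frac{2975837}{355}$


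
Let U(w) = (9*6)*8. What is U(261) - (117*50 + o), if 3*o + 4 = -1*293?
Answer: -5319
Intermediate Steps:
o = -99 (o = -4/3 + (-1*293)/3 = -4/3 + (⅓)*(-293) = -4/3 - 293/3 = -99)
U(w) = 432 (U(w) = 54*8 = 432)
U(261) - (117*50 + o) = 432 - (117*50 - 99) = 432 - (5850 - 99) = 432 - 1*5751 = 432 - 5751 = -5319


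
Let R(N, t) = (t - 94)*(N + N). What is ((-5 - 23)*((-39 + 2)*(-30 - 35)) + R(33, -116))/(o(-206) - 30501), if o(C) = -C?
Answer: 16240/6059 ≈ 2.6803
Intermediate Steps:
R(N, t) = 2*N*(-94 + t) (R(N, t) = (-94 + t)*(2*N) = 2*N*(-94 + t))
((-5 - 23)*((-39 + 2)*(-30 - 35)) + R(33, -116))/(o(-206) - 30501) = ((-5 - 23)*((-39 + 2)*(-30 - 35)) + 2*33*(-94 - 116))/(-1*(-206) - 30501) = (-(-1036)*(-65) + 2*33*(-210))/(206 - 30501) = (-28*2405 - 13860)/(-30295) = (-67340 - 13860)*(-1/30295) = -81200*(-1/30295) = 16240/6059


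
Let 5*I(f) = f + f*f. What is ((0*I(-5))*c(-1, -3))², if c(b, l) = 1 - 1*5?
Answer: 0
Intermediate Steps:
c(b, l) = -4 (c(b, l) = 1 - 5 = -4)
I(f) = f/5 + f²/5 (I(f) = (f + f*f)/5 = (f + f²)/5 = f/5 + f²/5)
((0*I(-5))*c(-1, -3))² = ((0*((⅕)*(-5)*(1 - 5)))*(-4))² = ((0*((⅕)*(-5)*(-4)))*(-4))² = ((0*4)*(-4))² = (0*(-4))² = 0² = 0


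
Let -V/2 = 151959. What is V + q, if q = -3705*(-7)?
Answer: -277983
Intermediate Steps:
V = -303918 (V = -2*151959 = -303918)
q = 25935
V + q = -303918 + 25935 = -277983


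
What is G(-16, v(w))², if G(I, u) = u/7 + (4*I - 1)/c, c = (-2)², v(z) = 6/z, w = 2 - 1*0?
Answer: 196249/784 ≈ 250.32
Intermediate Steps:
w = 2 (w = 2 + 0 = 2)
c = 4
G(I, u) = -¼ + I + u/7 (G(I, u) = u/7 + (4*I - 1)/4 = u*(⅐) + (-1 + 4*I)*(¼) = u/7 + (-¼ + I) = -¼ + I + u/7)
G(-16, v(w))² = (-¼ - 16 + (6/2)/7)² = (-¼ - 16 + (6*(½))/7)² = (-¼ - 16 + (⅐)*3)² = (-¼ - 16 + 3/7)² = (-443/28)² = 196249/784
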